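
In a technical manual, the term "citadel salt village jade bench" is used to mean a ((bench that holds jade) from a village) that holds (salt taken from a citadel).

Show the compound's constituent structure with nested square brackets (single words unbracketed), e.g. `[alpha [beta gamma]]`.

[[citadel salt] [village [jade bench]]]

The outermost head in the paraphrase is "bench" (specifically "village jade bench"), modified by "citadel salt".
Within "citadel salt", the head is "salt" and the modifier is "citadel".
Within "village jade bench", the head is "bench" (specifically "jade bench") and the modifier is "village".
Within "jade bench", the head is "bench" and the modifier is "jade".
Putting it together: [[citadel salt] [village [jade bench]]].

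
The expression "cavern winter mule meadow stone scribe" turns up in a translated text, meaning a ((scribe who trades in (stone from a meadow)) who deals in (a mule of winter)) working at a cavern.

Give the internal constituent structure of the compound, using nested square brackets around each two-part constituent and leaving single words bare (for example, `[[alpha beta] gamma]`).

[cavern [[winter mule] [[meadow stone] scribe]]]

Overall it is a kind of scribe (specifically "winter mule meadow stone scribe"); the modifier is "cavern".
Inside "winter mule meadow stone scribe": head "scribe" (specifically "meadow stone scribe"), modifier "winter mule".
Inside "winter mule": head "mule", modifier "winter".
Inside "meadow stone scribe": head "scribe", modifier "meadow stone".
Inside "meadow stone": head "stone", modifier "meadow".
So the structure is [cavern [[winter mule] [[meadow stone] scribe]]].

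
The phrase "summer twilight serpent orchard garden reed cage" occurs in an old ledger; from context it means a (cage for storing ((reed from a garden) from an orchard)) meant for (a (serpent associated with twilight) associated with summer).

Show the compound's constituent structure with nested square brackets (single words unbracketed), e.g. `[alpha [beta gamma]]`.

Whole compound: head "cage" (specifically "orchard garden reed cage"), modifier "summer twilight serpent".
"summer twilight serpent" → head "serpent" (specifically "twilight serpent"), modifier "summer".
"twilight serpent" → head "serpent", modifier "twilight".
"orchard garden reed cage" → head "cage", modifier "orchard garden reed".
"orchard garden reed" → head "reed" (specifically "garden reed"), modifier "orchard".
"garden reed" → head "reed", modifier "garden".
Putting it together: [[summer [twilight serpent]] [[orchard [garden reed]] cage]].

[[summer [twilight serpent]] [[orchard [garden reed]] cage]]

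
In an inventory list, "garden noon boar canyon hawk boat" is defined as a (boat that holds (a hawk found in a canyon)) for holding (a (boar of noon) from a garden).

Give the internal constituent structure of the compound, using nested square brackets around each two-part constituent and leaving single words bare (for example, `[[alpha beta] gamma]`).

[[garden [noon boar]] [[canyon hawk] boat]]

Overall it is a kind of boat (specifically "canyon hawk boat"); the modifier is "garden noon boar".
"garden noon boar" → head "boar" (specifically "noon boar"), modifier "garden".
"noon boar" → head "boar", modifier "noon".
"canyon hawk boat" → head "boat", modifier "canyon hawk".
"canyon hawk" → head "hawk", modifier "canyon".
Assembled: [[garden [noon boar]] [[canyon hawk] boat]].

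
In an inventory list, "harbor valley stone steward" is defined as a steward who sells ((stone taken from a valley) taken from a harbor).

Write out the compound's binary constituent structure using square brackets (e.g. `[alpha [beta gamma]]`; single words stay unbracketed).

[[harbor [valley stone]] steward]

The outermost head in the paraphrase is "steward", modified by "harbor valley stone".
Inside "harbor valley stone": head "stone" (specifically "valley stone"), modifier "harbor".
Inside "valley stone": head "stone", modifier "valley".
So the structure is [[harbor [valley stone]] steward].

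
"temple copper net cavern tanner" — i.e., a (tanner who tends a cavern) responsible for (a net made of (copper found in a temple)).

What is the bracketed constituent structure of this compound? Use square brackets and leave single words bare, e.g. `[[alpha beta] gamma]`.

The outermost head in the paraphrase is "tanner" (specifically "cavern tanner"), modified by "temple copper net".
Within "temple copper net", the head is "net" and the modifier is "temple copper".
Within "temple copper", the head is "copper" and the modifier is "temple".
Within "cavern tanner", the head is "tanner" and the modifier is "cavern".
Putting it together: [[[temple copper] net] [cavern tanner]].

[[[temple copper] net] [cavern tanner]]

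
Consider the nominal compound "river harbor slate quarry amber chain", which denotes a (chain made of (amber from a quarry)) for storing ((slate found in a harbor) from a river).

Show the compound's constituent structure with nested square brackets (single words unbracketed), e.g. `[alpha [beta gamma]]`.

Whole compound: head "chain" (specifically "quarry amber chain"), modifier "river harbor slate".
Inside "river harbor slate": head "slate" (specifically "harbor slate"), modifier "river".
Inside "harbor slate": head "slate", modifier "harbor".
Inside "quarry amber chain": head "chain", modifier "quarry amber".
Inside "quarry amber": head "amber", modifier "quarry".
Putting it together: [[river [harbor slate]] [[quarry amber] chain]].

[[river [harbor slate]] [[quarry amber] chain]]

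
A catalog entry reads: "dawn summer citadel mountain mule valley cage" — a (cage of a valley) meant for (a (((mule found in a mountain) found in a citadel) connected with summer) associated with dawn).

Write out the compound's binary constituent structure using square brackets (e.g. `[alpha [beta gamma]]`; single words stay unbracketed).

[[dawn [summer [citadel [mountain mule]]]] [valley cage]]

Whole compound: head "cage" (specifically "valley cage"), modifier "dawn summer citadel mountain mule".
Inside "dawn summer citadel mountain mule": head "mule" (specifically "summer citadel mountain mule"), modifier "dawn".
Inside "summer citadel mountain mule": head "mule" (specifically "citadel mountain mule"), modifier "summer".
Inside "citadel mountain mule": head "mule" (specifically "mountain mule"), modifier "citadel".
Inside "mountain mule": head "mule", modifier "mountain".
Inside "valley cage": head "cage", modifier "valley".
Putting it together: [[dawn [summer [citadel [mountain mule]]]] [valley cage]].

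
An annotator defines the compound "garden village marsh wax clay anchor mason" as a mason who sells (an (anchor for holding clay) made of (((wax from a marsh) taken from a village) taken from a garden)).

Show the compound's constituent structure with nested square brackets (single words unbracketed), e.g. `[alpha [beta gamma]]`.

The outermost head in the paraphrase is "mason", modified by "garden village marsh wax clay anchor".
Within "garden village marsh wax clay anchor", the head is "anchor" (specifically "clay anchor") and the modifier is "garden village marsh wax".
Within "garden village marsh wax", the head is "wax" (specifically "village marsh wax") and the modifier is "garden".
Within "village marsh wax", the head is "wax" (specifically "marsh wax") and the modifier is "village".
Within "marsh wax", the head is "wax" and the modifier is "marsh".
Within "clay anchor", the head is "anchor" and the modifier is "clay".
Assembled: [[[garden [village [marsh wax]]] [clay anchor]] mason].

[[[garden [village [marsh wax]]] [clay anchor]] mason]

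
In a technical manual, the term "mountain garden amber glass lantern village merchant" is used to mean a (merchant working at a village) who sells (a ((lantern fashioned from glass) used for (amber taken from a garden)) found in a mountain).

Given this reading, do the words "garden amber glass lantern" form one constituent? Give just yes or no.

yes

The paraphrase groups the words so that "garden amber glass lantern" is one unit: it corresponds to a single parenthesized sub-phrase.
The full structure is [[mountain [[garden amber] [glass lantern]]] [village merchant]], in which [garden amber glass lantern] is a constituent.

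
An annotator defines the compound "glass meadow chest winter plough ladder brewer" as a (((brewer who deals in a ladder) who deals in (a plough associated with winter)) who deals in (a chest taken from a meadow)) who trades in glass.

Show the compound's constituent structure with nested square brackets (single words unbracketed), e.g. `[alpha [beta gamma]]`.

The outermost head in the paraphrase is "brewer" (specifically "meadow chest winter plough ladder brewer"), modified by "glass".
Within "meadow chest winter plough ladder brewer", the head is "brewer" (specifically "winter plough ladder brewer") and the modifier is "meadow chest".
Within "meadow chest", the head is "chest" and the modifier is "meadow".
Within "winter plough ladder brewer", the head is "brewer" (specifically "ladder brewer") and the modifier is "winter plough".
Within "winter plough", the head is "plough" and the modifier is "winter".
Within "ladder brewer", the head is "brewer" and the modifier is "ladder".
Putting it together: [glass [[meadow chest] [[winter plough] [ladder brewer]]]].

[glass [[meadow chest] [[winter plough] [ladder brewer]]]]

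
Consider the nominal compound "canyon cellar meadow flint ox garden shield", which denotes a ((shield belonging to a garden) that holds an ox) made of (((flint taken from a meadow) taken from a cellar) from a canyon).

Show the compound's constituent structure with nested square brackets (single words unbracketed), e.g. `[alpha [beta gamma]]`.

At the top level: head "shield" (specifically "ox garden shield"); modifier "canyon cellar meadow flint".
"canyon cellar meadow flint" → head "flint" (specifically "cellar meadow flint"), modifier "canyon".
"cellar meadow flint" → head "flint" (specifically "meadow flint"), modifier "cellar".
"meadow flint" → head "flint", modifier "meadow".
"ox garden shield" → head "shield" (specifically "garden shield"), modifier "ox".
"garden shield" → head "shield", modifier "garden".
Assembled: [[canyon [cellar [meadow flint]]] [ox [garden shield]]].

[[canyon [cellar [meadow flint]]] [ox [garden shield]]]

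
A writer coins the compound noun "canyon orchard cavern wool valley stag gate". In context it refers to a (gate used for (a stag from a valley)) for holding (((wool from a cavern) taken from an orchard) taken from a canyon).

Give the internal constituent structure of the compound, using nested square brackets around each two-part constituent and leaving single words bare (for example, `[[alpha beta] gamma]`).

[[canyon [orchard [cavern wool]]] [[valley stag] gate]]

At the top level: head "gate" (specifically "valley stag gate"); modifier "canyon orchard cavern wool".
"canyon orchard cavern wool" → head "wool" (specifically "orchard cavern wool"), modifier "canyon".
"orchard cavern wool" → head "wool" (specifically "cavern wool"), modifier "orchard".
"cavern wool" → head "wool", modifier "cavern".
"valley stag gate" → head "gate", modifier "valley stag".
"valley stag" → head "stag", modifier "valley".
Assembled: [[canyon [orchard [cavern wool]]] [[valley stag] gate]].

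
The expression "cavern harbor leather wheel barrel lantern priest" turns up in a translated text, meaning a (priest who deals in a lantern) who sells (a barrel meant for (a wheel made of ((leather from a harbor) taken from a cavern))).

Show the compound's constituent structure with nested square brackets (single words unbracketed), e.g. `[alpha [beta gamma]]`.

Whole compound: head "priest" (specifically "lantern priest"), modifier "cavern harbor leather wheel barrel".
"cavern harbor leather wheel barrel" → head "barrel", modifier "cavern harbor leather wheel".
"cavern harbor leather wheel" → head "wheel", modifier "cavern harbor leather".
"cavern harbor leather" → head "leather" (specifically "harbor leather"), modifier "cavern".
"harbor leather" → head "leather", modifier "harbor".
"lantern priest" → head "priest", modifier "lantern".
Assembled: [[[[cavern [harbor leather]] wheel] barrel] [lantern priest]].

[[[[cavern [harbor leather]] wheel] barrel] [lantern priest]]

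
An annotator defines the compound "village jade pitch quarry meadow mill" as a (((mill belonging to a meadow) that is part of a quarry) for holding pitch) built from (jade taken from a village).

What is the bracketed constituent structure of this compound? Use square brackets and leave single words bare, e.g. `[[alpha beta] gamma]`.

The outermost head in the paraphrase is "mill" (specifically "pitch quarry meadow mill"), modified by "village jade".
Inside "village jade": head "jade", modifier "village".
Inside "pitch quarry meadow mill": head "mill" (specifically "quarry meadow mill"), modifier "pitch".
Inside "quarry meadow mill": head "mill" (specifically "meadow mill"), modifier "quarry".
Inside "meadow mill": head "mill", modifier "meadow".
So the structure is [[village jade] [pitch [quarry [meadow mill]]]].

[[village jade] [pitch [quarry [meadow mill]]]]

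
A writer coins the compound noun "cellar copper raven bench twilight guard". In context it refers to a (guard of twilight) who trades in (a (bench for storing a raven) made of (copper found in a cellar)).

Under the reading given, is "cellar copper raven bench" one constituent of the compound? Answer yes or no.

yes

The paraphrase groups the words so that "cellar copper raven bench" is one unit: it corresponds to a single parenthesized sub-phrase.
The full structure is [[[cellar copper] [raven bench]] [twilight guard]], in which [cellar copper raven bench] is a constituent.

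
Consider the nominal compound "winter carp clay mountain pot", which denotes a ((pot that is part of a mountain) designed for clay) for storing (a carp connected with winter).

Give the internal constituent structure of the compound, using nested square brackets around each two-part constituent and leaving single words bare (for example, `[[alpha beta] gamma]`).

Overall it is a kind of pot (specifically "clay mountain pot"); the modifier is "winter carp".
"winter carp" → head "carp", modifier "winter".
"clay mountain pot" → head "pot" (specifically "mountain pot"), modifier "clay".
"mountain pot" → head "pot", modifier "mountain".
So the structure is [[winter carp] [clay [mountain pot]]].

[[winter carp] [clay [mountain pot]]]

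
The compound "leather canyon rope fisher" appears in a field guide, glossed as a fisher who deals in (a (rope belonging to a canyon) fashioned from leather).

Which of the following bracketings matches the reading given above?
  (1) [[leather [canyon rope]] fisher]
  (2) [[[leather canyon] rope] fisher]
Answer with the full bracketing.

The paraphrase's head is the "fisher" part ("fisher"); its modifier is "leather canyon rope".
That top-level split, carried through the inner groups, gives [[leather [canyon rope]] fisher].

[[leather [canyon rope]] fisher]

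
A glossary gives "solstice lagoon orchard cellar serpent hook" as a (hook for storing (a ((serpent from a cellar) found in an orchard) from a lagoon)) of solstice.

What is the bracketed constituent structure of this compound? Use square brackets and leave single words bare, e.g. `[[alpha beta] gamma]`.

[solstice [[lagoon [orchard [cellar serpent]]] hook]]

Whole compound: head "hook" (specifically "lagoon orchard cellar serpent hook"), modifier "solstice".
Within "lagoon orchard cellar serpent hook", the head is "hook" and the modifier is "lagoon orchard cellar serpent".
Within "lagoon orchard cellar serpent", the head is "serpent" (specifically "orchard cellar serpent") and the modifier is "lagoon".
Within "orchard cellar serpent", the head is "serpent" (specifically "cellar serpent") and the modifier is "orchard".
Within "cellar serpent", the head is "serpent" and the modifier is "cellar".
Putting it together: [solstice [[lagoon [orchard [cellar serpent]]] hook]].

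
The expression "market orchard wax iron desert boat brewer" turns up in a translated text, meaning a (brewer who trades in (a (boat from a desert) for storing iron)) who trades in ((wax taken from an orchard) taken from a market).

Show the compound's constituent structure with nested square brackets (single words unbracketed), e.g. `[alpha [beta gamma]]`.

[[market [orchard wax]] [[iron [desert boat]] brewer]]

Overall it is a kind of brewer (specifically "iron desert boat brewer"); the modifier is "market orchard wax".
Within "market orchard wax", the head is "wax" (specifically "orchard wax") and the modifier is "market".
Within "orchard wax", the head is "wax" and the modifier is "orchard".
Within "iron desert boat brewer", the head is "brewer" and the modifier is "iron desert boat".
Within "iron desert boat", the head is "boat" (specifically "desert boat") and the modifier is "iron".
Within "desert boat", the head is "boat" and the modifier is "desert".
Putting it together: [[market [orchard wax]] [[iron [desert boat]] brewer]].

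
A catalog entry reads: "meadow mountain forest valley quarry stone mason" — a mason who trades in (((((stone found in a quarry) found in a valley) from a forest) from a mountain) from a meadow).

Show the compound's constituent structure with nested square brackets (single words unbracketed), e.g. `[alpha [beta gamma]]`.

Whole compound: head "mason", modifier "meadow mountain forest valley quarry stone".
Inside "meadow mountain forest valley quarry stone": head "stone" (specifically "mountain forest valley quarry stone"), modifier "meadow".
Inside "mountain forest valley quarry stone": head "stone" (specifically "forest valley quarry stone"), modifier "mountain".
Inside "forest valley quarry stone": head "stone" (specifically "valley quarry stone"), modifier "forest".
Inside "valley quarry stone": head "stone" (specifically "quarry stone"), modifier "valley".
Inside "quarry stone": head "stone", modifier "quarry".
Assembled: [[meadow [mountain [forest [valley [quarry stone]]]]] mason].

[[meadow [mountain [forest [valley [quarry stone]]]]] mason]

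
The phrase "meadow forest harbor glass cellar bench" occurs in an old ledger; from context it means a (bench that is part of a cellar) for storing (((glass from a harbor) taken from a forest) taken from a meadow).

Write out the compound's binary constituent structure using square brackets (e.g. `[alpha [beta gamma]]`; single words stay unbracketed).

Whole compound: head "bench" (specifically "cellar bench"), modifier "meadow forest harbor glass".
Within "meadow forest harbor glass", the head is "glass" (specifically "forest harbor glass") and the modifier is "meadow".
Within "forest harbor glass", the head is "glass" (specifically "harbor glass") and the modifier is "forest".
Within "harbor glass", the head is "glass" and the modifier is "harbor".
Within "cellar bench", the head is "bench" and the modifier is "cellar".
Putting it together: [[meadow [forest [harbor glass]]] [cellar bench]].

[[meadow [forest [harbor glass]]] [cellar bench]]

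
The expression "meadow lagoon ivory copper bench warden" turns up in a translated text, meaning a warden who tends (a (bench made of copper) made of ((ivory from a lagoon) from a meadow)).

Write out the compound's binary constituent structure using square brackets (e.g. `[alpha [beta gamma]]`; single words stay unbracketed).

[[[meadow [lagoon ivory]] [copper bench]] warden]

Overall it is a kind of warden; the modifier is "meadow lagoon ivory copper bench".
"meadow lagoon ivory copper bench" → head "bench" (specifically "copper bench"), modifier "meadow lagoon ivory".
"meadow lagoon ivory" → head "ivory" (specifically "lagoon ivory"), modifier "meadow".
"lagoon ivory" → head "ivory", modifier "lagoon".
"copper bench" → head "bench", modifier "copper".
Assembled: [[[meadow [lagoon ivory]] [copper bench]] warden].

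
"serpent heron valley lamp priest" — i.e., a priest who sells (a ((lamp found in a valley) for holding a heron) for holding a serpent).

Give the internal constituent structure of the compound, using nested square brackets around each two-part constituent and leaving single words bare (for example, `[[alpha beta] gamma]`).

At the top level: head "priest"; modifier "serpent heron valley lamp".
Within "serpent heron valley lamp", the head is "lamp" (specifically "heron valley lamp") and the modifier is "serpent".
Within "heron valley lamp", the head is "lamp" (specifically "valley lamp") and the modifier is "heron".
Within "valley lamp", the head is "lamp" and the modifier is "valley".
Assembled: [[serpent [heron [valley lamp]]] priest].

[[serpent [heron [valley lamp]]] priest]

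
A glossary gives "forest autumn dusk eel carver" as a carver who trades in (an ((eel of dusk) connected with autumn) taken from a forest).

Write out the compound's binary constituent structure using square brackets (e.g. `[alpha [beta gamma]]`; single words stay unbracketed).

The outermost head in the paraphrase is "carver", modified by "forest autumn dusk eel".
Inside "forest autumn dusk eel": head "eel" (specifically "autumn dusk eel"), modifier "forest".
Inside "autumn dusk eel": head "eel" (specifically "dusk eel"), modifier "autumn".
Inside "dusk eel": head "eel", modifier "dusk".
Putting it together: [[forest [autumn [dusk eel]]] carver].

[[forest [autumn [dusk eel]]] carver]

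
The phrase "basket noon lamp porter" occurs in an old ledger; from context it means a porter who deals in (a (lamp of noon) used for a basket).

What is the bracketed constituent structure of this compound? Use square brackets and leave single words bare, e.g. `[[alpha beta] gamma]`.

[[basket [noon lamp]] porter]

At the top level: head "porter"; modifier "basket noon lamp".
"basket noon lamp" → head "lamp" (specifically "noon lamp"), modifier "basket".
"noon lamp" → head "lamp", modifier "noon".
Putting it together: [[basket [noon lamp]] porter].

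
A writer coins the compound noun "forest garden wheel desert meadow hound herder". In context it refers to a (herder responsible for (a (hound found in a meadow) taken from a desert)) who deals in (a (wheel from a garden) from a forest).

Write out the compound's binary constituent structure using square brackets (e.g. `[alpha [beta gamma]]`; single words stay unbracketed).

[[forest [garden wheel]] [[desert [meadow hound]] herder]]

At the top level: head "herder" (specifically "desert meadow hound herder"); modifier "forest garden wheel".
"forest garden wheel" → head "wheel" (specifically "garden wheel"), modifier "forest".
"garden wheel" → head "wheel", modifier "garden".
"desert meadow hound herder" → head "herder", modifier "desert meadow hound".
"desert meadow hound" → head "hound" (specifically "meadow hound"), modifier "desert".
"meadow hound" → head "hound", modifier "meadow".
So the structure is [[forest [garden wheel]] [[desert [meadow hound]] herder]].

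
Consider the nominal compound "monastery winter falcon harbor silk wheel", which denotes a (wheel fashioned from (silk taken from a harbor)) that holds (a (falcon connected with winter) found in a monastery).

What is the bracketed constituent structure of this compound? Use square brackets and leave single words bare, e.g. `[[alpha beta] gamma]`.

[[monastery [winter falcon]] [[harbor silk] wheel]]

At the top level: head "wheel" (specifically "harbor silk wheel"); modifier "monastery winter falcon".
Inside "monastery winter falcon": head "falcon" (specifically "winter falcon"), modifier "monastery".
Inside "winter falcon": head "falcon", modifier "winter".
Inside "harbor silk wheel": head "wheel", modifier "harbor silk".
Inside "harbor silk": head "silk", modifier "harbor".
So the structure is [[monastery [winter falcon]] [[harbor silk] wheel]].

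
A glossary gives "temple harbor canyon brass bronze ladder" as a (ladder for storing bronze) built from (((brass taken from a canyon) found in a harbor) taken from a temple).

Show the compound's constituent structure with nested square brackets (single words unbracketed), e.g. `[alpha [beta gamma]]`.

At the top level: head "ladder" (specifically "bronze ladder"); modifier "temple harbor canyon brass".
Inside "temple harbor canyon brass": head "brass" (specifically "harbor canyon brass"), modifier "temple".
Inside "harbor canyon brass": head "brass" (specifically "canyon brass"), modifier "harbor".
Inside "canyon brass": head "brass", modifier "canyon".
Inside "bronze ladder": head "ladder", modifier "bronze".
Assembled: [[temple [harbor [canyon brass]]] [bronze ladder]].

[[temple [harbor [canyon brass]]] [bronze ladder]]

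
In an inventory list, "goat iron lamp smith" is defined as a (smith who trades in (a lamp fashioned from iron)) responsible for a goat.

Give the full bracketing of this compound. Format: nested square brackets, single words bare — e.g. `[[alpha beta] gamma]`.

The outermost head in the paraphrase is "smith" (specifically "iron lamp smith"), modified by "goat".
"iron lamp smith" → head "smith", modifier "iron lamp".
"iron lamp" → head "lamp", modifier "iron".
Assembled: [goat [[iron lamp] smith]].

[goat [[iron lamp] smith]]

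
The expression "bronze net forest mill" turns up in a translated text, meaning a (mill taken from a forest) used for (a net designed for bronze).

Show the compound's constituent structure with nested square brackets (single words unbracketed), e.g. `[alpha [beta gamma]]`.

[[bronze net] [forest mill]]

At the top level: head "mill" (specifically "forest mill"); modifier "bronze net".
"bronze net" → head "net", modifier "bronze".
"forest mill" → head "mill", modifier "forest".
So the structure is [[bronze net] [forest mill]].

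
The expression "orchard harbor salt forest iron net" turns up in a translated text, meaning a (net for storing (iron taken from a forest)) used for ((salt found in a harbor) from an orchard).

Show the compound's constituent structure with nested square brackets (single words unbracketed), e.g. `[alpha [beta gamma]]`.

Whole compound: head "net" (specifically "forest iron net"), modifier "orchard harbor salt".
Within "orchard harbor salt", the head is "salt" (specifically "harbor salt") and the modifier is "orchard".
Within "harbor salt", the head is "salt" and the modifier is "harbor".
Within "forest iron net", the head is "net" and the modifier is "forest iron".
Within "forest iron", the head is "iron" and the modifier is "forest".
Assembled: [[orchard [harbor salt]] [[forest iron] net]].

[[orchard [harbor salt]] [[forest iron] net]]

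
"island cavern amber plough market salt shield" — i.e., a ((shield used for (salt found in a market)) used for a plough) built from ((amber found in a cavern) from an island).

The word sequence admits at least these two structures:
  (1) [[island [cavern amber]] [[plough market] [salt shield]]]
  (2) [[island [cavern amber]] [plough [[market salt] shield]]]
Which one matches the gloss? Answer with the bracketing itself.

[[island [cavern amber]] [plough [[market salt] shield]]]

The paraphrase's head is the "shield" part ("plough market salt shield"); its modifier is "island cavern amber".
That top-level split, carried through the inner groups, gives [[island [cavern amber]] [plough [[market salt] shield]]].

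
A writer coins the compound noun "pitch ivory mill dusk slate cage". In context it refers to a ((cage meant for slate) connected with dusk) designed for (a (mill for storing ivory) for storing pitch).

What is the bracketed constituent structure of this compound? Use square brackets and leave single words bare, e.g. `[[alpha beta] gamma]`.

[[pitch [ivory mill]] [dusk [slate cage]]]

Overall it is a kind of cage (specifically "dusk slate cage"); the modifier is "pitch ivory mill".
Inside "pitch ivory mill": head "mill" (specifically "ivory mill"), modifier "pitch".
Inside "ivory mill": head "mill", modifier "ivory".
Inside "dusk slate cage": head "cage" (specifically "slate cage"), modifier "dusk".
Inside "slate cage": head "cage", modifier "slate".
Putting it together: [[pitch [ivory mill]] [dusk [slate cage]]].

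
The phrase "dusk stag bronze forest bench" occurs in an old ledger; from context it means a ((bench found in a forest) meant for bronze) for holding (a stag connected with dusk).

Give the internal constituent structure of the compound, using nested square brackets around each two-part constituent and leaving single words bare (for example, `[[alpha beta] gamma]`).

Whole compound: head "bench" (specifically "bronze forest bench"), modifier "dusk stag".
Inside "dusk stag": head "stag", modifier "dusk".
Inside "bronze forest bench": head "bench" (specifically "forest bench"), modifier "bronze".
Inside "forest bench": head "bench", modifier "forest".
So the structure is [[dusk stag] [bronze [forest bench]]].

[[dusk stag] [bronze [forest bench]]]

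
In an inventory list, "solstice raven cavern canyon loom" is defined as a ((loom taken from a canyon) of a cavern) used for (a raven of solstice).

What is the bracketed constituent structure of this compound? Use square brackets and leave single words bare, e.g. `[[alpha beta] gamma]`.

[[solstice raven] [cavern [canyon loom]]]

At the top level: head "loom" (specifically "cavern canyon loom"); modifier "solstice raven".
"solstice raven" → head "raven", modifier "solstice".
"cavern canyon loom" → head "loom" (specifically "canyon loom"), modifier "cavern".
"canyon loom" → head "loom", modifier "canyon".
Putting it together: [[solstice raven] [cavern [canyon loom]]].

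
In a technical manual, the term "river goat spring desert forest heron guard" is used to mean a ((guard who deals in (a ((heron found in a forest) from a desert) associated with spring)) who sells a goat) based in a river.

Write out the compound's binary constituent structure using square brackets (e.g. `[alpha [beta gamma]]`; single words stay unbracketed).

At the top level: head "guard" (specifically "goat spring desert forest heron guard"); modifier "river".
Within "goat spring desert forest heron guard", the head is "guard" (specifically "spring desert forest heron guard") and the modifier is "goat".
Within "spring desert forest heron guard", the head is "guard" and the modifier is "spring desert forest heron".
Within "spring desert forest heron", the head is "heron" (specifically "desert forest heron") and the modifier is "spring".
Within "desert forest heron", the head is "heron" (specifically "forest heron") and the modifier is "desert".
Within "forest heron", the head is "heron" and the modifier is "forest".
So the structure is [river [goat [[spring [desert [forest heron]]] guard]]].

[river [goat [[spring [desert [forest heron]]] guard]]]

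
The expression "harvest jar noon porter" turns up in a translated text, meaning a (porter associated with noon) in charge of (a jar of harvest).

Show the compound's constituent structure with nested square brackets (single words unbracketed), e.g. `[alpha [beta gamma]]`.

At the top level: head "porter" (specifically "noon porter"); modifier "harvest jar".
Within "harvest jar", the head is "jar" and the modifier is "harvest".
Within "noon porter", the head is "porter" and the modifier is "noon".
Assembled: [[harvest jar] [noon porter]].

[[harvest jar] [noon porter]]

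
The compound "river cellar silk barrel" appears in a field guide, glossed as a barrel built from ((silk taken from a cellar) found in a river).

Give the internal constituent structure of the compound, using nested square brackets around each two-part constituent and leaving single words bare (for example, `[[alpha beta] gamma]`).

The outermost head in the paraphrase is "barrel", modified by "river cellar silk".
Within "river cellar silk", the head is "silk" (specifically "cellar silk") and the modifier is "river".
Within "cellar silk", the head is "silk" and the modifier is "cellar".
Putting it together: [[river [cellar silk]] barrel].

[[river [cellar silk]] barrel]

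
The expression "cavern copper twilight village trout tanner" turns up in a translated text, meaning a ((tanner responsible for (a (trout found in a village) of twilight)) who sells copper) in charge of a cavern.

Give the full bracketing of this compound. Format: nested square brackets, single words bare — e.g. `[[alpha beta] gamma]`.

At the top level: head "tanner" (specifically "copper twilight village trout tanner"); modifier "cavern".
Within "copper twilight village trout tanner", the head is "tanner" (specifically "twilight village trout tanner") and the modifier is "copper".
Within "twilight village trout tanner", the head is "tanner" and the modifier is "twilight village trout".
Within "twilight village trout", the head is "trout" (specifically "village trout") and the modifier is "twilight".
Within "village trout", the head is "trout" and the modifier is "village".
Putting it together: [cavern [copper [[twilight [village trout]] tanner]]].

[cavern [copper [[twilight [village trout]] tanner]]]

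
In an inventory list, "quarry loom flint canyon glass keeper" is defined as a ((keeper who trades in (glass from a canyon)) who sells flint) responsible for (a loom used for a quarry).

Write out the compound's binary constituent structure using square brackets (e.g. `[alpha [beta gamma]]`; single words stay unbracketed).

[[quarry loom] [flint [[canyon glass] keeper]]]

Overall it is a kind of keeper (specifically "flint canyon glass keeper"); the modifier is "quarry loom".
Within "quarry loom", the head is "loom" and the modifier is "quarry".
Within "flint canyon glass keeper", the head is "keeper" (specifically "canyon glass keeper") and the modifier is "flint".
Within "canyon glass keeper", the head is "keeper" and the modifier is "canyon glass".
Within "canyon glass", the head is "glass" and the modifier is "canyon".
Assembled: [[quarry loom] [flint [[canyon glass] keeper]]].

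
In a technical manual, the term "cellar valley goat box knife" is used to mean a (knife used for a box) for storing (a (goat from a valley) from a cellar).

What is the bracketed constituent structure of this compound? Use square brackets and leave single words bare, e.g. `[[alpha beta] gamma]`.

Whole compound: head "knife" (specifically "box knife"), modifier "cellar valley goat".
Within "cellar valley goat", the head is "goat" (specifically "valley goat") and the modifier is "cellar".
Within "valley goat", the head is "goat" and the modifier is "valley".
Within "box knife", the head is "knife" and the modifier is "box".
Putting it together: [[cellar [valley goat]] [box knife]].

[[cellar [valley goat]] [box knife]]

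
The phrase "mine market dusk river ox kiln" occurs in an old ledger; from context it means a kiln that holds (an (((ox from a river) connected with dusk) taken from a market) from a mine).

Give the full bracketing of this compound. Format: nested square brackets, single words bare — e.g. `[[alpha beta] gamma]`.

The outermost head in the paraphrase is "kiln", modified by "mine market dusk river ox".
Inside "mine market dusk river ox": head "ox" (specifically "market dusk river ox"), modifier "mine".
Inside "market dusk river ox": head "ox" (specifically "dusk river ox"), modifier "market".
Inside "dusk river ox": head "ox" (specifically "river ox"), modifier "dusk".
Inside "river ox": head "ox", modifier "river".
Putting it together: [[mine [market [dusk [river ox]]]] kiln].

[[mine [market [dusk [river ox]]]] kiln]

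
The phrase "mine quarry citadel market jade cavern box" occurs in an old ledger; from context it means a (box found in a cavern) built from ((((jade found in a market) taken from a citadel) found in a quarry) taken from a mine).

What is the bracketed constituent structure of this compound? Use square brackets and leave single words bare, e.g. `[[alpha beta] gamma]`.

At the top level: head "box" (specifically "cavern box"); modifier "mine quarry citadel market jade".
"mine quarry citadel market jade" → head "jade" (specifically "quarry citadel market jade"), modifier "mine".
"quarry citadel market jade" → head "jade" (specifically "citadel market jade"), modifier "quarry".
"citadel market jade" → head "jade" (specifically "market jade"), modifier "citadel".
"market jade" → head "jade", modifier "market".
"cavern box" → head "box", modifier "cavern".
So the structure is [[mine [quarry [citadel [market jade]]]] [cavern box]].

[[mine [quarry [citadel [market jade]]]] [cavern box]]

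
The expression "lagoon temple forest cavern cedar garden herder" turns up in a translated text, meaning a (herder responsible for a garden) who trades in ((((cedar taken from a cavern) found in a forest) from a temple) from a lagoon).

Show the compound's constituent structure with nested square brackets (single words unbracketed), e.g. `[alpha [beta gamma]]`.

[[lagoon [temple [forest [cavern cedar]]]] [garden herder]]

At the top level: head "herder" (specifically "garden herder"); modifier "lagoon temple forest cavern cedar".
Inside "lagoon temple forest cavern cedar": head "cedar" (specifically "temple forest cavern cedar"), modifier "lagoon".
Inside "temple forest cavern cedar": head "cedar" (specifically "forest cavern cedar"), modifier "temple".
Inside "forest cavern cedar": head "cedar" (specifically "cavern cedar"), modifier "forest".
Inside "cavern cedar": head "cedar", modifier "cavern".
Inside "garden herder": head "herder", modifier "garden".
Assembled: [[lagoon [temple [forest [cavern cedar]]]] [garden herder]].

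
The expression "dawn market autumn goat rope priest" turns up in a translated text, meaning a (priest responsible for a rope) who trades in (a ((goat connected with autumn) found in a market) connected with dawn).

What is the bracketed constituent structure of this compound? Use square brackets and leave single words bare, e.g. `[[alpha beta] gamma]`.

Overall it is a kind of priest (specifically "rope priest"); the modifier is "dawn market autumn goat".
Within "dawn market autumn goat", the head is "goat" (specifically "market autumn goat") and the modifier is "dawn".
Within "market autumn goat", the head is "goat" (specifically "autumn goat") and the modifier is "market".
Within "autumn goat", the head is "goat" and the modifier is "autumn".
Within "rope priest", the head is "priest" and the modifier is "rope".
Putting it together: [[dawn [market [autumn goat]]] [rope priest]].

[[dawn [market [autumn goat]]] [rope priest]]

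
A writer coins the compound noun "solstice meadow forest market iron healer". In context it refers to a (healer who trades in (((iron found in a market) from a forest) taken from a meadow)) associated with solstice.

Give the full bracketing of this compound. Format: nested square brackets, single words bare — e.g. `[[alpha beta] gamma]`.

The outermost head in the paraphrase is "healer" (specifically "meadow forest market iron healer"), modified by "solstice".
Inside "meadow forest market iron healer": head "healer", modifier "meadow forest market iron".
Inside "meadow forest market iron": head "iron" (specifically "forest market iron"), modifier "meadow".
Inside "forest market iron": head "iron" (specifically "market iron"), modifier "forest".
Inside "market iron": head "iron", modifier "market".
Assembled: [solstice [[meadow [forest [market iron]]] healer]].

[solstice [[meadow [forest [market iron]]] healer]]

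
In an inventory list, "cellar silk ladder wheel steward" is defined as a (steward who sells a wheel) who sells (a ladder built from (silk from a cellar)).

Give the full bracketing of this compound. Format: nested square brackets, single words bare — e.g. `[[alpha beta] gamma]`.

At the top level: head "steward" (specifically "wheel steward"); modifier "cellar silk ladder".
"cellar silk ladder" → head "ladder", modifier "cellar silk".
"cellar silk" → head "silk", modifier "cellar".
"wheel steward" → head "steward", modifier "wheel".
So the structure is [[[cellar silk] ladder] [wheel steward]].

[[[cellar silk] ladder] [wheel steward]]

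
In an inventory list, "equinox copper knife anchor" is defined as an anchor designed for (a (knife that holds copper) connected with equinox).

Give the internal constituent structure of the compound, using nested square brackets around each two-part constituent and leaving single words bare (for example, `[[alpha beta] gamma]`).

[[equinox [copper knife]] anchor]

The outermost head in the paraphrase is "anchor", modified by "equinox copper knife".
Inside "equinox copper knife": head "knife" (specifically "copper knife"), modifier "equinox".
Inside "copper knife": head "knife", modifier "copper".
So the structure is [[equinox [copper knife]] anchor].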